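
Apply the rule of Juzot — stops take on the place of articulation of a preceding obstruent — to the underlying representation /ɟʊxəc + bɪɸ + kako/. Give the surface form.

The rule targets /b/ (voiced bilabial stop), which sits after the trigger /c/ (palatal).
A voiced palatal stop is [ɟ], so the surface segment is [ɟ].
The same rule applies at the second boundary: /k/ → [p] next to /ɸ/.

[ɟʊxəcɟɪɸpako]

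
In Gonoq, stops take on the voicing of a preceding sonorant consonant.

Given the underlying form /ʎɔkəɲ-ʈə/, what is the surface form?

[ʎɔkəɲɖə]

The rule targets /ʈ/ (voiceless retroflex stop), which sits after the trigger /ɲ/ (voiced).
The voiced retroflex stop is [ɖ], so /ʈ/ → [ɖ].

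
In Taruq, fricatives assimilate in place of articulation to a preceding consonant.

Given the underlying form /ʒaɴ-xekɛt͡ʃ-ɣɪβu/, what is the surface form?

The rule targets /x/ (voiceless velar fricative), which sits after the trigger /ɴ/ (uvular).
The voiceless uvular fricative is [χ], so /x/ → [χ].
The same rule applies at the second boundary: /ɣ/ → [ʒ] next to /t͡ʃ/.

[ʒaɴχekɛt͡ʃʒɪβu]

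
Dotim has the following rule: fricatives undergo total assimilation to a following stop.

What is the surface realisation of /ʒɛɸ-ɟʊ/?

[ʒɛɟɟʊ]

/ɸ/ is the segment targeted by the rule; it sits immediately before /ɟ/, so it assimilates completely and surfaces as [ɟ].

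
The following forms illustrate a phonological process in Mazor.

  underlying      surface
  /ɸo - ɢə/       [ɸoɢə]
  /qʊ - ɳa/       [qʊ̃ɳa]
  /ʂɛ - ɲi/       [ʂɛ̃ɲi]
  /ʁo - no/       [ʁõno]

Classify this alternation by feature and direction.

The vowel /ʊ/ surfaces as nasalised [ʊ̃] next to the following nasal /ɳ/ — it has acquired the [+nasal] feature of its neighbour.
The other forms show the same pattern: /ɛ/ → [ɛ̃] before /ɲ/; /o/ → [õ] before /n/ — each time a vowel is nasalised next to a following nasal.
No change occurs in [ɸoɢə] because the vowel at the boundary is adjacent to an oral consonant, not a nasal (/o/ next to /ɢ/).
Because the conditioning nasal is to the right of the vowel that changes, the process is regressive (anticipatory).

regressive nasality assimilation (vowel nasalisation)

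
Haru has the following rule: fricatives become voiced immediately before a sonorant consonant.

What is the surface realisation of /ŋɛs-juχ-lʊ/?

/s/ is a voiceless alveolar fricative. The following trigger /j/ is voiced, so /s/ must become voiced as well.
A voiced alveolar fricative is [z], so the surface segment is [z].
The same rule applies at the second boundary: /χ/ → [ʁ] next to /l/.

[ŋɛzjuʁlʊ]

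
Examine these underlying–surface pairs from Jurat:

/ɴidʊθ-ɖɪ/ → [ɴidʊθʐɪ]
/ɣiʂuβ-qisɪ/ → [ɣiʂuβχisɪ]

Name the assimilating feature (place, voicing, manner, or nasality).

manner

Comparing underlying and surface forms, /ɖ/ → [ʐ] is the alternation; the neighbouring /θ/ is constant.
The change stop → fricative matches the manner of the preceding /θ/, identifying this as manner assimilation.
The other alternating form patterns the same way: /q/ → [χ] after /β/ (stop → fricative, matching a fricative) — only manner changes, and always toward the preceding segment.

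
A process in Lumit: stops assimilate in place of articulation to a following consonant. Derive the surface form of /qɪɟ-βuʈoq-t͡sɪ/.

[qɪbβuʈott͡sɪ]

/ɟ/ is a voiced palatal stop. The following trigger /β/ is bilabial, so /ɟ/ must become bilabial as well.
A voiced bilabial stop is [b], so the surface segment is [b].
The same rule applies at the second boundary: /q/ → [t] next to /t͡s/.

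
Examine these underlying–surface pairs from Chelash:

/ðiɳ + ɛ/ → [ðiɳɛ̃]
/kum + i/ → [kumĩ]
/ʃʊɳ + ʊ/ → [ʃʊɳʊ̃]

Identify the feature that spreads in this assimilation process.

nasality

The vowel /ɛ/ surfaces as nasalised [ɛ̃] next to the preceding nasal /ɳ/ — it has acquired the [+nasal] feature of its neighbour.
Likewise in the remaining data: /i/ → [ĩ] after /m/; /ʊ/ → [ʊ̃] after /ɳ/ — each time a vowel is nasalised next to a preceding nasal.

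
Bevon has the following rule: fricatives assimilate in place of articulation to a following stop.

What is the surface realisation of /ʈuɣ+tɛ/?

/ɣ/ is a voiced velar fricative. The following trigger /t/ is alveolar, so /ɣ/ must become alveolar as well.
The voiced alveolar fricative is [z], so /ɣ/ → [z].

[ʈuztɛ]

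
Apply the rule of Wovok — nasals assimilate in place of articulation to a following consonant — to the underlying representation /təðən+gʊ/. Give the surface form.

[təðəŋgʊ]

The rule targets /n/ (voiced alveolar nasal), which sits before the trigger /g/ (velar).
Changing only its place to velar gives [ŋ] — the voiced velar nasal.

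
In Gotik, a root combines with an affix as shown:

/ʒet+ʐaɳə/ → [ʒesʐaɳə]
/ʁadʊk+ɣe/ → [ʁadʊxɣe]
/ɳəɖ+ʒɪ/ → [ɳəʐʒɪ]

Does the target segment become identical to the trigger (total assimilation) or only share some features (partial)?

partial assimilation

The segment that alternates is /t/, which surfaces as [s] when adjacent to /ʐ/.
The change stop → fricative matches the manner of the following /ʐ/, identifying this as manner assimilation.
Place and voice are unchanged, so the assimilation is partial, not total.
Checking the remaining alternations: /k/ → [x] before /ɣ/ (stop → fricative, matching a fricative); /ɖ/ → [ʐ] before /ʒ/ (stop → fricative, matching a fricative) — only manner changes, and always toward the following segment.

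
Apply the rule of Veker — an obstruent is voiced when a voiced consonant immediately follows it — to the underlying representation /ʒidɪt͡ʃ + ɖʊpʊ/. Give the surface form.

[ʒidɪd͡ʒɖʊpʊ]

/t͡ʃ/ is a voiceless postalveolar affricate. The following trigger /ɖ/ is voiced, so /t͡ʃ/ must become voiced as well.
The voiced postalveolar affricate is [d͡ʒ], so /t͡ʃ/ → [d͡ʒ].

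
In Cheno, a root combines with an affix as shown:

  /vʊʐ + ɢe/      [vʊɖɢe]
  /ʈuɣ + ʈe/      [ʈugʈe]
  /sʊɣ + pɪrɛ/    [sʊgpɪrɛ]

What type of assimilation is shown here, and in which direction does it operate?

Comparing underlying and surface forms, /ʐ/ → [ɖ] is the alternation; the neighbouring /ɢ/ is constant.
The change fricative → stop matches the manner of the following /ɢ/, identifying this as manner assimilation.
Place and voice are unchanged, so the assimilation is partial, not total.
Checking the remaining alternations: /ɣ/ → [g] before /ʈ/ (fricative → stop, matching a stop); /ɣ/ → [g] before /p/ (fricative → stop, matching a stop) — only manner changes, and always toward the following segment.
The trigger is the following segment, so the direction is regressive (anticipatory).

regressive manner assimilation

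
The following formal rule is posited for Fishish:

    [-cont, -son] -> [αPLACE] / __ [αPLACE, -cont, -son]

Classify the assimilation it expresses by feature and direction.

The shared variable α links the value of the place features (abbreviated [PLACE]) on the target to the same value on the neighbouring segment, so place is the feature that assimilates.
Since the environment is written after the underscore, the trigger follows the target; the direction is regressive.

regressive place assimilation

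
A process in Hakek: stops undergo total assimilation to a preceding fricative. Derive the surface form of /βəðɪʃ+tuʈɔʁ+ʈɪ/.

/t/ is the segment targeted by the rule; it sits immediately after /ʃ/, so it assimilates completely and surfaces as [ʃ].
The same rule applies at the second boundary: /ʈ/ → [ʁ] next to /ʁ/.

[βəðɪʃʃuʈɔʁʁɪ]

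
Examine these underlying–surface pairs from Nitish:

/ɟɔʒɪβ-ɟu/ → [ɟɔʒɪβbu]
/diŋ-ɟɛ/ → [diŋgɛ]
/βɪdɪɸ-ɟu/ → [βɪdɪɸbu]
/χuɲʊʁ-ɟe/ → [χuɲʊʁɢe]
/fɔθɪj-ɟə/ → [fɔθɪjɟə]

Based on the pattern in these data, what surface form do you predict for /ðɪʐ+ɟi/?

The data show progressive place assimilation: /ɟ/ → [b] after /β/; /ɟ/ → [g] after /ŋ/; /ɟ/ → [b] after /ɸ/; /ɟ/ → [ɢ] after /ʁ/. In each pair only place changes, matching the preceding consonant, while manner and voice stay constant.
Nothing changes in [fɔθɪjɟə]: there the adjacent consonants already agree in place (/ɟ/ and /j/ are both palatal), so this form is consistent with the same rule.
The rule targets /ɟ/ (voiced palatal stop), which sits after the trigger /ʐ/ (retroflex).
A voiced retroflex stop is [ɖ], so the surface segment is [ɖ].

[ðɪʐɖi]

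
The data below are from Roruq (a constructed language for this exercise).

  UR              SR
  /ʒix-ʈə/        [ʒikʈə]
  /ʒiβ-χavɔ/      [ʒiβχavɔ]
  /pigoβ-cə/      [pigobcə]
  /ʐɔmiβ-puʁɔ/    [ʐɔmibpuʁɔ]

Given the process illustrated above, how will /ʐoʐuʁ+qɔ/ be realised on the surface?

The data show regressive manner assimilation: /x/ → [k] before /ʈ/; /β/ → [b] before /c/; /β/ → [b] before /p/. In each pair only manner changes, matching the following consonant, while place and voice stay constant.
Nothing changes in [ʒiβχavɔ]: there the adjacent consonants already agree in manner (/β/ and /χ/ are both fricatives), so this form is consistent with the same rule.
The rule targets /ʁ/ (voiced uvular fricative), which sits before the trigger /q/ (stop).
The voiced uvular stop is [ɢ], so /ʁ/ → [ɢ].

[ʐoʐuɢqɔ]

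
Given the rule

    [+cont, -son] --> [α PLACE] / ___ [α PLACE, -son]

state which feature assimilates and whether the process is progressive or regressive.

regressive place assimilation

The shared variable α links the value of the place features (abbreviated [PLACE]) on the target to the same value on the neighbouring segment, so place is the feature that assimilates.
The conditioning segment sits to the right of the focus bar, meaning the trigger follows the segment that changes — regressive assimilation.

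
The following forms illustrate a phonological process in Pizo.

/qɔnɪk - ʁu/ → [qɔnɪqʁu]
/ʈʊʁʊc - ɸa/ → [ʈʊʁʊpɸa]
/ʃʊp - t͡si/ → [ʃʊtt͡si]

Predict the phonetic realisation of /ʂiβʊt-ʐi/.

[ʂiβʊʈʐi]

The data show regressive place assimilation: /k/ → [q] before /ʁ/; /c/ → [p] before /ɸ/; /p/ → [t] before /t͡s/. In each pair only place changes, matching the following consonant, while manner and voice stay constant.
/t/ is a voiceless alveolar stop. The following trigger /ʐ/ is retroflex, so /t/ must become retroflex as well.
A voiceless retroflex stop is [ʈ], so the surface segment is [ʈ].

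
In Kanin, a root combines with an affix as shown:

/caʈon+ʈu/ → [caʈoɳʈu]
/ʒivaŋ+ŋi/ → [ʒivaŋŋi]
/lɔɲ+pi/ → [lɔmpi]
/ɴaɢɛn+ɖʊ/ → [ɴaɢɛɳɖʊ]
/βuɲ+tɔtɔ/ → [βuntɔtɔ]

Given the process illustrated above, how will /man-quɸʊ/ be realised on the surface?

The data show regressive place assimilation: /n/ → [ɳ] before /ʈ/; /ɲ/ → [m] before /p/; /n/ → [ɳ] before /ɖ/; /ɲ/ → [n] before /t/. In each pair only place changes, matching the following consonant, while manner and voice stay constant.
Nothing changes in [ʒivaŋŋi]: there the adjacent consonants already agree in place (/ŋ/ and /ŋ/ are both velar), so this form is consistent with the same rule.
/n/ is a voiced alveolar nasal. The following trigger /q/ is uvular, so /n/ must become uvular as well.
Changing only its place to uvular gives [ɴ] — the voiced uvular nasal.

[maɴquɸʊ]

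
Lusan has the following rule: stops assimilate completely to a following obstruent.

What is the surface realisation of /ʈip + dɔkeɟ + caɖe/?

[ʈiddɔkeccaɖe]

/p/ is the segment targeted by the rule; it sits immediately before /d/, so it assimilates completely and surfaces as [d].
At the second juncture, /ɟ/ likewise becomes [c] adjacent to /c/.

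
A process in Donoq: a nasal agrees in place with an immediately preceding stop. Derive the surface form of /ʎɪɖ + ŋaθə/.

/ŋ/ is a voiced velar nasal. The preceding trigger /ɖ/ is retroflex, so /ŋ/ must become retroflex as well.
The voiced retroflex nasal is [ɳ], so /ŋ/ → [ɳ].

[ʎɪɖɳaθə]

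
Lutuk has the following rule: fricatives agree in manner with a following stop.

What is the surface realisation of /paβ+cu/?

The rule targets /β/ (voiced bilabial fricative), which sits before the trigger /c/ (stop).
The voiced bilabial stop is [b], so /β/ → [b].

[pabcu]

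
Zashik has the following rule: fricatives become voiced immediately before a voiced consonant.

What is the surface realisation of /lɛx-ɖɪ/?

[lɛɣɖɪ]

/x/ is a voiceless velar fricative. The following trigger /ɖ/ is voiced, so /x/ must become voiced as well.
A voiced velar fricative is [ɣ], so the surface segment is [ɣ].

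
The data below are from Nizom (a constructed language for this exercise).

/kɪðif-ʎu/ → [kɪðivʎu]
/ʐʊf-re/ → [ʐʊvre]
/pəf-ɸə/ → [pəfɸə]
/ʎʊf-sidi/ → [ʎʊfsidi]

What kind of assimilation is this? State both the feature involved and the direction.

Comparing underlying and surface forms, /f/ → [v] is the alternation; the neighbouring /ʎ/ is constant.
The change voiceless → voiced matches the voicing of the following /ʎ/, identifying this as voicing assimilation.
Place and manner are unchanged, so the assimilation is partial, not total.
The other alternating form patterns the same way: /f/ → [v] before /r/ (voiceless → voiced, matching voiced) — only voicing changes, and always toward the following segment.
No alternation appears in [pəfɸə], [ʎʊfsidi]: there the adjacent consonants already agree in voicing (/f/ and /ɸ/ are both voiceless; /f/ and /s/ are both voiceless), so these forms are consistent with the same rule.
Since the segment that changes precedes the conditioning segment, the assimilation is regressive.

regressive voicing assimilation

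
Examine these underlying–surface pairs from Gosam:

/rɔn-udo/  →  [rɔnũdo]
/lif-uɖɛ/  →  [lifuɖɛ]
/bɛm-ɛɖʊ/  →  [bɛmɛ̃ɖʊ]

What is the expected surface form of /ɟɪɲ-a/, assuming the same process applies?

The data show progressive nasality assimilation (vowel nasalisation): /u/ → [ũ] after /n/; /ɛ/ → [ɛ̃] after /m/ — a vowel is nasalised by an immediately preceding nasal consonant.
No change occurs in [lifuɖɛ] because the vowel at the boundary is adjacent to an oral consonant, not a nasal (/u/ next to /f/).
The vowel /a/ is adjacent to the preceding nasal /ɲ/, so it acquires [+nasal] and surfaces as [ã].

[ɟɪɲã]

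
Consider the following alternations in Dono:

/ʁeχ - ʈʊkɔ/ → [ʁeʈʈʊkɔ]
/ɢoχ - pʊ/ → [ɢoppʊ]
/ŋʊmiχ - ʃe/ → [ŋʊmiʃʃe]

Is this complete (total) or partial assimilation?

total assimilation

Comparing underlying and surface forms, /χ/ → [ʈ] is the alternation; the neighbouring /ʈ/ is constant.
The output [ʈ] is identical to the trigger /ʈ/ — every feature (place, manner, voicing) has been copied — so this is total assimilation.
The remaining alternations confirm this: /χ/ → [p] before /p/; /χ/ → [ʃ] before /ʃ/ — in each case the output is a copy of the following consonant.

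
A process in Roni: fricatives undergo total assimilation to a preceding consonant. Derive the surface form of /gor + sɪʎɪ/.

[gorrɪʎɪ]

/s/ is the segment targeted by the rule; it sits immediately after /r/, so it assimilates completely and surfaces as [r].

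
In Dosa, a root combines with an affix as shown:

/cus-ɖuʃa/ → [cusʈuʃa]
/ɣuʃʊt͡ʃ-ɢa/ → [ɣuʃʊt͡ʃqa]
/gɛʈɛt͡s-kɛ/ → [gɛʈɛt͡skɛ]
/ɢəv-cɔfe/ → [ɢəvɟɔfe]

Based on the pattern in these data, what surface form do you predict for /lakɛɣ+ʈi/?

[lakɛɣɖi]

The data show progressive voicing assimilation: /ɖ/ → [ʈ] after /s/; /ɢ/ → [q] after /t͡ʃ/; /c/ → [ɟ] after /v/. In each pair only voicing changes, matching the preceding consonant, while place and manner stay constant.
No alternation appears in [gɛʈɛt͡skɛ]: there the adjacent consonants already agree in voicing (/k/ and /t͡s/ are both voiceless), so this form is consistent with the same rule.
The rule targets /ʈ/ (voiceless retroflex stop), which sits after the trigger /ɣ/ (voiced).
The voiced retroflex stop is [ɖ], so /ʈ/ → [ɖ].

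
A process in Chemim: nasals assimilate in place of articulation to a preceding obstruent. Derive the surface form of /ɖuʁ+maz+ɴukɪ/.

[ɖuʁɴaznukɪ]

/m/ is a voiced bilabial nasal. The preceding trigger /ʁ/ is uvular, so /m/ must become uvular as well.
A voiced uvular nasal is [ɴ], so the surface segment is [ɴ].
At the second juncture, /ɴ/ likewise becomes [n] adjacent to /z/.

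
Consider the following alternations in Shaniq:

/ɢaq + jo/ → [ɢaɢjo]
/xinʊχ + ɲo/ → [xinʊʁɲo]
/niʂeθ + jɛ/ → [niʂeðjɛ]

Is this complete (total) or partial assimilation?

partial assimilation

Underlying /q/ is realised as [ɢ] next to /j/; /j/ itself does not change.
/q/ is voiceless while /j/ is voiced; the output [ɢ] is voiced, matching the trigger — so the feature that spreads is voicing.
Place and manner are unchanged, so the assimilation is partial, not total.
The same holds elsewhere in the data: /χ/ → [ʁ] before /ɲ/ (voiceless → voiced, matching voiced); /θ/ → [ð] before /j/ (voiceless → voiced, matching voiced) — only voicing changes, and always toward the following segment.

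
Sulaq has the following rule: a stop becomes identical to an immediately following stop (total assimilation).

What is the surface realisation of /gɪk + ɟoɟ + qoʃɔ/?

[gɪɟɟoqqoʃɔ]

/k/ is the segment targeted by the rule; it sits immediately before /ɟ/, so it assimilates completely and surfaces as [ɟ].
The same rule applies at the second boundary: /ɟ/ → [q] next to /q/.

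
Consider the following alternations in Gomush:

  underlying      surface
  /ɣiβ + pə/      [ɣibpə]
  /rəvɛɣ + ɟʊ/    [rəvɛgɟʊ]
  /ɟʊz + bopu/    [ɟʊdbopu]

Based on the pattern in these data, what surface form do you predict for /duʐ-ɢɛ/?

[duɖɢɛ]

The data show regressive manner assimilation: /β/ → [b] before /p/; /ɣ/ → [g] before /ɟ/; /z/ → [d] before /b/. In each pair only manner changes, matching the following consonant, while place and voice stay constant.
The rule targets /ʐ/ (voiced retroflex fricative), which sits before the trigger /ɢ/ (stop).
The voiced retroflex stop is [ɖ], so /ʐ/ → [ɖ].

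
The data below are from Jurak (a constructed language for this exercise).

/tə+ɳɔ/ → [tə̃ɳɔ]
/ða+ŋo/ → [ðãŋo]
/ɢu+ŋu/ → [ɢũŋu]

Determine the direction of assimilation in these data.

regressive

The vowel /ə/ surfaces as nasalised [ə̃] next to the following nasal /ɳ/ — it has acquired the [+nasal] feature of its neighbour.
The other forms show the same pattern: /a/ → [ã] before /ŋ/; /u/ → [ũ] before /ŋ/ — each time a vowel is nasalised next to a following nasal.
Because the conditioning nasal is to the right of the vowel that changes, the process is regressive (anticipatory).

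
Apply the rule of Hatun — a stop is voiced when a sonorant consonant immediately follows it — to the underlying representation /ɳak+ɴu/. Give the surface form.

The rule targets /k/ (voiceless velar stop), which sits before the trigger /ɴ/ (voiced).
Changing only its voicing to voiced gives [g] — the voiced velar stop.

[ɳagɴu]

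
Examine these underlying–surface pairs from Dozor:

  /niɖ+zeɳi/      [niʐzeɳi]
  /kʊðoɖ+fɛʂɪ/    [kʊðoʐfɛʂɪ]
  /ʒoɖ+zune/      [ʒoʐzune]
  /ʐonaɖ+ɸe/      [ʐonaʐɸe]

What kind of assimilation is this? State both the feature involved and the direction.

Underlying /ɖ/ is realised as [ʐ] next to /z/; /z/ itself does not change.
/ɖ/ is a stop while /z/ is a fricative; the output [ʐ] is a fricative, matching the trigger — so the feature that spreads is manner.
Place and voice are unchanged, so the assimilation is partial, not total.
Checking the remaining alternations: /ɖ/ → [ʐ] before /f/ (stop → fricative, matching a fricative); /ɖ/ → [ʐ] before /ɸ/ (stop → fricative, matching a fricative) — only manner changes, and always toward the following segment.
The trigger is the following segment, so the direction is regressive (anticipatory).

regressive manner assimilation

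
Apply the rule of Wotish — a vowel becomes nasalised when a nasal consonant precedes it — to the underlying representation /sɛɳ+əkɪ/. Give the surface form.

[sɛɳə̃kɪ]

/ə/ sits next to the nasal /ɳ/ and is therefore nasalised to [ə̃].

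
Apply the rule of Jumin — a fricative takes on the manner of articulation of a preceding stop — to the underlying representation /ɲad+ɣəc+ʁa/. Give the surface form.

The rule targets /ɣ/ (voiced velar fricative), which sits after the trigger /d/ (stop).
Changing only its manner to stop gives [g] — the voiced velar stop.
At the second juncture, /ʁ/ likewise becomes [ɢ] adjacent to /c/.

[ɲadgəcɢa]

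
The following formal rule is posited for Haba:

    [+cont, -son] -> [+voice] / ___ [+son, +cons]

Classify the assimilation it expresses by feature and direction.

regressive voicing assimilation

The target ([+cont, -son], fricatives) acquires [+voice] next to a sonorant consonant ([+son, +cons]) — it takes on the voicing of its neighbour, so the feature that spreads is voicing.
The conditioning segment sits to the right of the focus bar, meaning the trigger follows the segment that changes — regressive assimilation.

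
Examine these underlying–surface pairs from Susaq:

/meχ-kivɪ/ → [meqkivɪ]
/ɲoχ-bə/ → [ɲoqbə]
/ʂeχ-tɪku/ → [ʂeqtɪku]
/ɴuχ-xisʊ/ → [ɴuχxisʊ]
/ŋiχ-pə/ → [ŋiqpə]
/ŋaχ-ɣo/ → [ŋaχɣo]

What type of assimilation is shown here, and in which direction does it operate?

regressive manner assimilation

The segment that alternates is /χ/, which surfaces as [q] when adjacent to /k/.
The change fricative → stop matches the manner of the following /k/, identifying this as manner assimilation.
Place and voice are unchanged, so the assimilation is partial, not total.
Checking the remaining alternations: /χ/ → [q] before /b/ (fricative → stop, matching a stop); /χ/ → [q] before /t/ (fricative → stop, matching a stop); /χ/ → [q] before /p/ (fricative → stop, matching a stop) — only manner changes, and always toward the following segment.
No alternation appears in [ɴuχxisʊ], [ŋaχɣo]: there the adjacent consonants already agree in manner (/χ/ and /x/ are both fricatives; /χ/ and /ɣ/ are both fricatives), so these forms are consistent with the same rule.
The trigger is the following segment, so the direction is regressive (anticipatory).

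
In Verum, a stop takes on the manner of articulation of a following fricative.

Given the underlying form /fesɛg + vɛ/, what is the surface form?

[fesɛɣvɛ]

The rule targets /g/ (voiced velar stop), which sits before the trigger /v/ (fricative).
Changing only its manner to fricative gives [ɣ] — the voiced velar fricative.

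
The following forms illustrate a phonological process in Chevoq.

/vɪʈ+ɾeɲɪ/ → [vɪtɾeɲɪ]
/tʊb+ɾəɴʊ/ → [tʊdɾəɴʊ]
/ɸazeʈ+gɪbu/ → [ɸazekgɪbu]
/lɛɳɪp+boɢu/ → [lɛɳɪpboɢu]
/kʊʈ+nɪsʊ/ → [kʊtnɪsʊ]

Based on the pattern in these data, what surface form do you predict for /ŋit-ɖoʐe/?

The data show regressive place assimilation: /ʈ/ → [t] before /ɾ/; /b/ → [d] before /ɾ/; /ʈ/ → [k] before /g/; /ʈ/ → [t] before /n/. In each pair only place changes, matching the following consonant, while manner and voice stay constant.
No alternation appears in [lɛɳɪpboɢu]: there the adjacent consonants already agree in place (/p/ and /b/ are both bilabial), so this form is consistent with the same rule.
The rule targets /t/ (voiceless alveolar stop), which sits before the trigger /ɖ/ (retroflex).
Changing only its place to retroflex gives [ʈ] — the voiceless retroflex stop.

[ŋiʈɖoʐe]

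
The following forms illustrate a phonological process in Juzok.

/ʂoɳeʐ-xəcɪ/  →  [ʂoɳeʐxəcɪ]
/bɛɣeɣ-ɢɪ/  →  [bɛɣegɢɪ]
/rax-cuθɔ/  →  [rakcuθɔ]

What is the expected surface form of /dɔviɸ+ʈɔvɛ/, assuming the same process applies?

[dɔvipʈɔvɛ]

The data show regressive manner assimilation: /ɣ/ → [g] before /ɢ/; /x/ → [k] before /c/. In each pair only manner changes, matching the following consonant, while place and voice stay constant.
Nothing changes in [ʂoɳeʐxəcɪ]: there the adjacent consonants already agree in manner (/ʐ/ and /x/ are both fricatives), so this form is consistent with the same rule.
The rule targets /ɸ/ (voiceless bilabial fricative), which sits before the trigger /ʈ/ (stop).
A voiceless bilabial stop is [p], so the surface segment is [p].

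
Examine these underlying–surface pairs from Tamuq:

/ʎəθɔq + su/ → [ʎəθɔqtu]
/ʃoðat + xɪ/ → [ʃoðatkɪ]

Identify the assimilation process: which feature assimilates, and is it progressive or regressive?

progressive manner assimilation

Underlying /s/ is realised as [t] next to /q/; /q/ itself does not change.
/s/ is a fricative while /q/ is a stop; the output [t] is a stop, matching the trigger — so the feature that spreads is manner.
Place and voice are unchanged, so the assimilation is partial, not total.
The other alternating form patterns the same way: /x/ → [k] after /t/ (fricative → stop, matching a stop) — only manner changes, and always toward the preceding segment.
The trigger is the preceding segment, so the direction is progressive (perseverative).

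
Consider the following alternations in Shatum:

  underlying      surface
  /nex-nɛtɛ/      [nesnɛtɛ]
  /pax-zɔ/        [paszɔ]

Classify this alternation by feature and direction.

regressive place assimilation

Comparing underlying and surface forms, /x/ → [s] is the alternation; the neighbouring /n/ is constant.
/x/ is velar while /n/ is alveolar; the output [s] is alveolar, matching the trigger — so the feature that spreads is place.
Manner and voice are unchanged, so the assimilation is partial, not total.
Checking the remaining alternation: /x/ → [s] before /z/ (velar → alveolar, matching alveolar) — only place changes, and always toward the following segment.
Since the segment that changes precedes the conditioning segment, the assimilation is regressive.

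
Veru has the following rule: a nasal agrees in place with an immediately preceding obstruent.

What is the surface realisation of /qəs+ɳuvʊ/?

The rule targets /ɳ/ (voiced retroflex nasal), which sits after the trigger /s/ (alveolar).
The voiced alveolar nasal is [n], so /ɳ/ → [n].

[qəsnuvʊ]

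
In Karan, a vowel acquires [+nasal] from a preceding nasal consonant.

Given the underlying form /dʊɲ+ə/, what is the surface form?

The vowel /ə/ is adjacent to the preceding nasal /ɲ/, so it acquires [+nasal] and surfaces as [ə̃].

[dʊɲə̃]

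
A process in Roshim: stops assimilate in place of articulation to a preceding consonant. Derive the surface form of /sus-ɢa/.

/ɢ/ is a voiced uvular stop. The preceding trigger /s/ is alveolar, so /ɢ/ must become alveolar as well.
Changing only its place to alveolar gives [d] — the voiced alveolar stop.

[susda]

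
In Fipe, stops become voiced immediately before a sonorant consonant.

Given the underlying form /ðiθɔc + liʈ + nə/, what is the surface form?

[ðiθɔɟliɖnə]

The rule targets /c/ (voiceless palatal stop), which sits before the trigger /l/ (voiced).
Changing only its voicing to voiced gives [ɟ] — the voiced palatal stop.
The same rule applies at the second boundary: /ʈ/ → [ɖ] next to /n/.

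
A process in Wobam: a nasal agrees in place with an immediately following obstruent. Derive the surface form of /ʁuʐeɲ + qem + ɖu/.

[ʁuʐeɴqeɳɖu]

/ɲ/ is a voiced palatal nasal. The following trigger /q/ is uvular, so /ɲ/ must become uvular as well.
Changing only its place to uvular gives [ɴ] — the voiced uvular nasal.
The same rule applies at the second boundary: /m/ → [ɳ] next to /ɖ/.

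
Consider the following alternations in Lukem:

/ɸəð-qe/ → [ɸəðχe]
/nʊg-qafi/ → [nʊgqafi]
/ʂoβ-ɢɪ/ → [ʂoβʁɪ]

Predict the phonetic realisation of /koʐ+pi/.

The data show progressive manner assimilation: /q/ → [χ] after /ð/; /ɢ/ → [ʁ] after /β/. In each pair only manner changes, matching the preceding consonant, while place and voice stay constant.
Nothing changes in [nʊgqafi]: there the adjacent consonants already agree in manner (/q/ and /g/ are both stops), so this form is consistent with the same rule.
The rule targets /p/ (voiceless bilabial stop), which sits after the trigger /ʐ/ (fricative).
A voiceless bilabial fricative is [ɸ], so the surface segment is [ɸ].

[koʐɸi]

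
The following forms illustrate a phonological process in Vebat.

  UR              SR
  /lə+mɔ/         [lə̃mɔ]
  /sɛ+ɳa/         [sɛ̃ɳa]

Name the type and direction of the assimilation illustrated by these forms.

The vowel /ə/ surfaces as nasalised [ə̃] next to the following nasal /m/ — it has acquired the [+nasal] feature of its neighbour.
Likewise in the remaining data: /ɛ/ → [ɛ̃] before /ɳ/ — each time a vowel is nasalised next to a following nasal.
Because the conditioning nasal is to the right of the vowel that changes, the process is regressive (anticipatory).

regressive nasality assimilation (vowel nasalisation)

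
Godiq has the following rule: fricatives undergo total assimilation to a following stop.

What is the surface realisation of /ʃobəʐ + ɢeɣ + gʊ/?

[ʃobəɢɢeggʊ]

/ʐ/ is the segment targeted by the rule; it sits immediately before /ɢ/, so it assimilates completely and surfaces as [ɢ].
The same rule applies at the second boundary: /ɣ/ → [g] next to /g/.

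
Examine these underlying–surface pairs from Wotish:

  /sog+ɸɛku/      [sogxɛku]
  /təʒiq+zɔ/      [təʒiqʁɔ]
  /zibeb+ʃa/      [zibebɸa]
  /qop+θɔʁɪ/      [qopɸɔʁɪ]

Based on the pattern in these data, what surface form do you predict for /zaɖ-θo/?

[zaɖʂo]

The data show progressive place assimilation: /ɸ/ → [x] after /g/; /z/ → [ʁ] after /q/; /ʃ/ → [ɸ] after /b/; /θ/ → [ɸ] after /p/. In each pair only place changes, matching the preceding consonant, while manner and voice stay constant.
The rule targets /θ/ (voiceless dental fricative), which sits after the trigger /ɖ/ (retroflex).
Changing only its place to retroflex gives [ʂ] — the voiceless retroflex fricative.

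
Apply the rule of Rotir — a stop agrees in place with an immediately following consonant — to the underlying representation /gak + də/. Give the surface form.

[gatdə]

/k/ is a voiceless velar stop. The following trigger /d/ is alveolar, so /k/ must become alveolar as well.
A voiceless alveolar stop is [t], so the surface segment is [t].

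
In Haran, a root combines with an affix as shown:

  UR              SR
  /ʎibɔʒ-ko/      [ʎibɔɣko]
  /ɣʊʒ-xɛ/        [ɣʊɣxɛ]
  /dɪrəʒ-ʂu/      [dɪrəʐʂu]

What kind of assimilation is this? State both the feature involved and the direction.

The segment that alternates is /ʒ/, which surfaces as [ɣ] when adjacent to /k/.
/ʒ/ is postalveolar while /k/ is velar; the output [ɣ] is velar, matching the trigger — so the feature that spreads is place.
Manner and voice are unchanged, so the assimilation is partial, not total.
The same holds elsewhere in the data: /ʒ/ → [ɣ] before /x/ (postalveolar → velar, matching velar); /ʒ/ → [ʐ] before /ʂ/ (postalveolar → retroflex, matching retroflex) — only place changes, and always toward the following segment.
Since the segment that changes precedes the conditioning segment, the assimilation is regressive.

regressive place assimilation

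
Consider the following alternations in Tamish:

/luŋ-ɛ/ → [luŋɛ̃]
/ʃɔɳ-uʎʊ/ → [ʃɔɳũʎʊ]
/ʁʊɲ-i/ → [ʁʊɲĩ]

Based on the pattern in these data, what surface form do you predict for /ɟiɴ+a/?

[ɟiɴã]

The data show progressive nasality assimilation (vowel nasalisation): /ɛ/ → [ɛ̃] after /ŋ/; /u/ → [ũ] after /ɳ/; /i/ → [ĩ] after /ɲ/ — a vowel is nasalised by an immediately preceding nasal consonant.
/a/ sits next to the nasal /ɴ/ and is therefore nasalised to [ã].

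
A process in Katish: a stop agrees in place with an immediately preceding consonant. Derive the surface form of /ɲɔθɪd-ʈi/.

The rule targets /ʈ/ (voiceless retroflex stop), which sits after the trigger /d/ (alveolar).
Changing only its place to alveolar gives [t] — the voiceless alveolar stop.

[ɲɔθɪdti]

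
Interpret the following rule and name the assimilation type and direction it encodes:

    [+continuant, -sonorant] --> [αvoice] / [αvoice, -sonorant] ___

The shared variable α links the value of [voice] on the target to the same value on the neighbouring segment, so voicing is the feature that assimilates.
Since the environment is written before the underscore, the trigger precedes the target; the direction is progressive.

progressive voicing assimilation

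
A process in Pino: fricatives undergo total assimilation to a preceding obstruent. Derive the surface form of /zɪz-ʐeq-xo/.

/ʐ/ is the segment targeted by the rule; it sits immediately after /z/, so it assimilates completely and surfaces as [z].
The same rule applies at the second boundary: /x/ → [q] next to /q/.

[zɪzzeqqo]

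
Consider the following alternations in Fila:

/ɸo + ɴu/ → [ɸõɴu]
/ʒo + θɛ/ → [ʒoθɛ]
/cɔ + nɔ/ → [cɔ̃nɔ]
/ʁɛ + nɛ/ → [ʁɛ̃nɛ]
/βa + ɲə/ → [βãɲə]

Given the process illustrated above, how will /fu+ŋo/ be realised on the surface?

[fũŋo]

The data show regressive nasality assimilation (vowel nasalisation): /o/ → [õ] before /ɴ/; /ɔ/ → [ɔ̃] before /n/; /ɛ/ → [ɛ̃] before /n/; /a/ → [ã] before /ɲ/ — a vowel is nasalised by an immediately following nasal consonant.
No change occurs in [ʒoθɛ] because the vowel at the boundary is adjacent to an oral consonant, not a nasal (/o/ next to /θ/).
The vowel /u/ is adjacent to the following nasal /ŋ/, so it acquires [+nasal] and surfaces as [ũ].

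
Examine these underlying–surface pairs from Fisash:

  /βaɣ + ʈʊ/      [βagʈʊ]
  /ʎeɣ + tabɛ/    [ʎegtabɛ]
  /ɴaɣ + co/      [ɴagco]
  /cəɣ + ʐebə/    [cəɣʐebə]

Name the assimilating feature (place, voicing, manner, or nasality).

The segment that alternates is /ɣ/, which surfaces as [g] when adjacent to /ʈ/.
/ɣ/ is a fricative while /ʈ/ is a stop; the output [g] is a stop, matching the trigger — so the feature that spreads is manner.
The other alternating forms pattern the same way: /ɣ/ → [g] before /t/ (fricative → stop, matching a stop); /ɣ/ → [g] before /c/ (fricative → stop, matching a stop) — only manner changes, and always toward the following segment.
No alternation appears in [cəɣʐebə]: there the adjacent consonants already agree in manner (/ɣ/ and /ʐ/ are both fricatives), so this form is consistent with the same rule.

manner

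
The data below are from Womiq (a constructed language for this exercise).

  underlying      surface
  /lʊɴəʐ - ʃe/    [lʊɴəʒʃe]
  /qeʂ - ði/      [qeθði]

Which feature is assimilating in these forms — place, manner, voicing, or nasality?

The segment that alternates is /ʐ/, which surfaces as [ʒ] when adjacent to /ʃ/.
/ʐ/ is retroflex while /ʃ/ is postalveolar; the output [ʒ] is postalveolar, matching the trigger — so the feature that spreads is place.
The same holds elsewhere in the data: /ʂ/ → [θ] before /ð/ (retroflex → dental, matching dental) — only place changes, and always toward the following segment.

place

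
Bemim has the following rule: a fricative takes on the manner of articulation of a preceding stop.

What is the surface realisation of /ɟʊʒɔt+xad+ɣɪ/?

[ɟʊʒɔtkadgɪ]

/x/ is a voiceless velar fricative. The preceding trigger /t/ is a stop, so /x/ must become a stop as well.
Changing only its manner to stop gives [k] — the voiceless velar stop.
The same rule applies at the second boundary: /ɣ/ → [g] next to /d/.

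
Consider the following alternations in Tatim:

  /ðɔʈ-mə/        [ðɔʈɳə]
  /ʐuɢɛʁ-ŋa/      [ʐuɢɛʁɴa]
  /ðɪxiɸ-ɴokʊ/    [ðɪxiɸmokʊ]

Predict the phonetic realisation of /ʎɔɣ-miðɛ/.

The data show progressive place assimilation: /m/ → [ɳ] after /ʈ/; /ŋ/ → [ɴ] after /ʁ/; /ɴ/ → [m] after /ɸ/. In each pair only place changes, matching the preceding consonant, while manner and voice stay constant.
/m/ is a voiced bilabial nasal. The preceding trigger /ɣ/ is velar, so /m/ must become velar as well.
Changing only its place to velar gives [ŋ] — the voiced velar nasal.

[ʎɔɣŋiðɛ]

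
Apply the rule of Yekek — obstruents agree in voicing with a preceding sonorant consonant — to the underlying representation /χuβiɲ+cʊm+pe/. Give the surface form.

[χuβiɲɟʊmbe]

/c/ is a voiceless palatal stop. The preceding trigger /ɲ/ is voiced, so /c/ must become voiced as well.
The voiced palatal stop is [ɟ], so /c/ → [ɟ].
At the second juncture, /p/ likewise becomes [b] adjacent to /m/.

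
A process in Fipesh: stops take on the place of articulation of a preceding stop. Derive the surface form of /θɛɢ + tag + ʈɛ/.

The rule targets /t/ (voiceless alveolar stop), which sits after the trigger /ɢ/ (uvular).
The voiceless uvular stop is [q], so /t/ → [q].
At the second juncture, /ʈ/ likewise becomes [k] adjacent to /g/.

[θɛɢqagkɛ]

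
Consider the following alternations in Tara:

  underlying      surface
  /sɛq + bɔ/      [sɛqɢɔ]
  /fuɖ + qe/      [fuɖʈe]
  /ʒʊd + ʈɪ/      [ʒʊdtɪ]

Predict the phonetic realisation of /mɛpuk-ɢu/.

[mɛpukgu]

The data show progressive place assimilation: /b/ → [ɢ] after /q/; /q/ → [ʈ] after /ɖ/; /ʈ/ → [t] after /d/. In each pair only place changes, matching the preceding consonant, while manner and voice stay constant.
/ɢ/ is a voiced uvular stop. The preceding trigger /k/ is velar, so /ɢ/ must become velar as well.
Changing only its place to velar gives [g] — the voiced velar stop.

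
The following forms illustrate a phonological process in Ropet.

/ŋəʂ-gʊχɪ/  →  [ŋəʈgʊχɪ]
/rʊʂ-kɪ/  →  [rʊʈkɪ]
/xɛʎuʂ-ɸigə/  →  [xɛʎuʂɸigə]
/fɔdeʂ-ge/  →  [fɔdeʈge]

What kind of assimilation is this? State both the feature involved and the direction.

regressive manner assimilation

Comparing underlying and surface forms, /ʂ/ → [ʈ] is the alternation; the neighbouring /g/ is constant.
The change fricative → stop matches the manner of the following /g/, identifying this as manner assimilation.
Place and voice are unchanged, so the assimilation is partial, not total.
The same holds elsewhere in the data: /ʂ/ → [ʈ] before /k/ (fricative → stop, matching a stop) — only manner changes, and always toward the following segment.
No alternation appears in [xɛʎuʂɸigə]: there the adjacent consonants already agree in manner (/ʂ/ and /ɸ/ are both fricatives), so this form is consistent with the same rule.
The trigger is the following segment, so the direction is regressive (anticipatory).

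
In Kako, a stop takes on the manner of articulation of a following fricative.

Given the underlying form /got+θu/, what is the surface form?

[gosθu]

/t/ is a voiceless alveolar stop. The following trigger /θ/ is a fricative, so /t/ must become a fricative as well.
A voiceless alveolar fricative is [s], so the surface segment is [s].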